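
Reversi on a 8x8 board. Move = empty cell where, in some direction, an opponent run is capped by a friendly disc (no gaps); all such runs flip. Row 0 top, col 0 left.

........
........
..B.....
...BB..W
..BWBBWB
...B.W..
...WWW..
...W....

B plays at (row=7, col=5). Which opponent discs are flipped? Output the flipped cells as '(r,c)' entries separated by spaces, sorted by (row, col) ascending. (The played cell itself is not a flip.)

Dir NW: opp run (6,4) capped by B -> flip
Dir N: opp run (6,5) (5,5) capped by B -> flip
Dir NE: first cell '.' (not opp) -> no flip
Dir W: first cell '.' (not opp) -> no flip
Dir E: first cell '.' (not opp) -> no flip
Dir SW: edge -> no flip
Dir S: edge -> no flip
Dir SE: edge -> no flip

Answer: (5,5) (6,4) (6,5)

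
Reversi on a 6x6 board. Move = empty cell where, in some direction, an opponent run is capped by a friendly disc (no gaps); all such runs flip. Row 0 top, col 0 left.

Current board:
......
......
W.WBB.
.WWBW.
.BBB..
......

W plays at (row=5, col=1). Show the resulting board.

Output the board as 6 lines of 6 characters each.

Answer: ......
......
W.WBB.
.WWBW.
.WBB..
.W....

Derivation:
Place W at (5,1); scan 8 dirs for brackets.
Dir NW: first cell '.' (not opp) -> no flip
Dir N: opp run (4,1) capped by W -> flip
Dir NE: opp run (4,2) (3,3) (2,4), next='.' -> no flip
Dir W: first cell '.' (not opp) -> no flip
Dir E: first cell '.' (not opp) -> no flip
Dir SW: edge -> no flip
Dir S: edge -> no flip
Dir SE: edge -> no flip
All flips: (4,1)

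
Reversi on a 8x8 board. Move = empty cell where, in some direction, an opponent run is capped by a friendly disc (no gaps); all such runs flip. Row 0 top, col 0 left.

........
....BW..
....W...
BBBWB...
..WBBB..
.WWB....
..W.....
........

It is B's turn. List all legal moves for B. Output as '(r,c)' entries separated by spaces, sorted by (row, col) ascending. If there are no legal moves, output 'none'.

Answer: (1,6) (2,2) (2,3) (4,1) (5,0) (6,1) (7,1) (7,2)

Derivation:
(0,4): no bracket -> illegal
(0,5): no bracket -> illegal
(0,6): no bracket -> illegal
(1,3): no bracket -> illegal
(1,6): flips 1 -> legal
(2,2): flips 1 -> legal
(2,3): flips 1 -> legal
(2,5): no bracket -> illegal
(2,6): no bracket -> illegal
(3,5): no bracket -> illegal
(4,0): no bracket -> illegal
(4,1): flips 1 -> legal
(5,0): flips 2 -> legal
(6,0): no bracket -> illegal
(6,1): flips 1 -> legal
(6,3): no bracket -> illegal
(7,1): flips 1 -> legal
(7,2): flips 3 -> legal
(7,3): no bracket -> illegal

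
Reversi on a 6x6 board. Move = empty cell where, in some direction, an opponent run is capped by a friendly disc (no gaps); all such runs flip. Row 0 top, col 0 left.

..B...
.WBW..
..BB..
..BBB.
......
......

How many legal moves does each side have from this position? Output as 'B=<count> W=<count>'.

Answer: B=7 W=3

Derivation:
-- B to move --
(0,0): flips 1 -> legal
(0,1): no bracket -> illegal
(0,3): flips 1 -> legal
(0,4): flips 1 -> legal
(1,0): flips 1 -> legal
(1,4): flips 1 -> legal
(2,0): flips 1 -> legal
(2,1): no bracket -> illegal
(2,4): flips 1 -> legal
B mobility = 7
-- W to move --
(0,1): no bracket -> illegal
(0,3): no bracket -> illegal
(1,4): no bracket -> illegal
(2,1): no bracket -> illegal
(2,4): no bracket -> illegal
(2,5): no bracket -> illegal
(3,1): flips 1 -> legal
(3,5): no bracket -> illegal
(4,1): no bracket -> illegal
(4,2): no bracket -> illegal
(4,3): flips 2 -> legal
(4,4): flips 2 -> legal
(4,5): no bracket -> illegal
W mobility = 3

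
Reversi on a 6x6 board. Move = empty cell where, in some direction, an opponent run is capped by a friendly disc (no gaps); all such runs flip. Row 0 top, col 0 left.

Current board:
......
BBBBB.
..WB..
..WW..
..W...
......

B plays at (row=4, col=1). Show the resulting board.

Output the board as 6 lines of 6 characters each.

Place B at (4,1); scan 8 dirs for brackets.
Dir NW: first cell '.' (not opp) -> no flip
Dir N: first cell '.' (not opp) -> no flip
Dir NE: opp run (3,2) capped by B -> flip
Dir W: first cell '.' (not opp) -> no flip
Dir E: opp run (4,2), next='.' -> no flip
Dir SW: first cell '.' (not opp) -> no flip
Dir S: first cell '.' (not opp) -> no flip
Dir SE: first cell '.' (not opp) -> no flip
All flips: (3,2)

Answer: ......
BBBBB.
..WB..
..BW..
.BW...
......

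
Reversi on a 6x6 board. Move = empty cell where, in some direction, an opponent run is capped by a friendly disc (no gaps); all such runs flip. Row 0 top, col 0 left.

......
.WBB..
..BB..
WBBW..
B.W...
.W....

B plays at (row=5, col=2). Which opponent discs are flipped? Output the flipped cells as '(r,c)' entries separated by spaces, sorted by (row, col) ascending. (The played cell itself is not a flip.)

Dir NW: first cell '.' (not opp) -> no flip
Dir N: opp run (4,2) capped by B -> flip
Dir NE: first cell '.' (not opp) -> no flip
Dir W: opp run (5,1), next='.' -> no flip
Dir E: first cell '.' (not opp) -> no flip
Dir SW: edge -> no flip
Dir S: edge -> no flip
Dir SE: edge -> no flip

Answer: (4,2)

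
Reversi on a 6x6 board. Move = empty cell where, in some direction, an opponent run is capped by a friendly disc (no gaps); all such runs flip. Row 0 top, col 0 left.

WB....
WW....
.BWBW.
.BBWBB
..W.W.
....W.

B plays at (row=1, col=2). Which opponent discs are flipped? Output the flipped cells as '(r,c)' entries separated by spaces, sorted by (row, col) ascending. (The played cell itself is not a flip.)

Answer: (2,2)

Derivation:
Dir NW: first cell 'B' (not opp) -> no flip
Dir N: first cell '.' (not opp) -> no flip
Dir NE: first cell '.' (not opp) -> no flip
Dir W: opp run (1,1) (1,0), next=edge -> no flip
Dir E: first cell '.' (not opp) -> no flip
Dir SW: first cell 'B' (not opp) -> no flip
Dir S: opp run (2,2) capped by B -> flip
Dir SE: first cell 'B' (not opp) -> no flip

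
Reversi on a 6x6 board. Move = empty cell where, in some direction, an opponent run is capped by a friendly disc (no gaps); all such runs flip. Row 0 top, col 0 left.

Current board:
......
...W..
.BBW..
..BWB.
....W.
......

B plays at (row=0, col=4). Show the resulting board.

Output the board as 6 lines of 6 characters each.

Answer: ....B.
...B..
.BBW..
..BWB.
....W.
......

Derivation:
Place B at (0,4); scan 8 dirs for brackets.
Dir NW: edge -> no flip
Dir N: edge -> no flip
Dir NE: edge -> no flip
Dir W: first cell '.' (not opp) -> no flip
Dir E: first cell '.' (not opp) -> no flip
Dir SW: opp run (1,3) capped by B -> flip
Dir S: first cell '.' (not opp) -> no flip
Dir SE: first cell '.' (not opp) -> no flip
All flips: (1,3)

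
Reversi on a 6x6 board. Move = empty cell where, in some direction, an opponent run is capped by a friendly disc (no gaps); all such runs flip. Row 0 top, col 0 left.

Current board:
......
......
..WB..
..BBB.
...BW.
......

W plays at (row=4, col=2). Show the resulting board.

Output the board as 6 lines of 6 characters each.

Answer: ......
......
..WB..
..WBB.
..WWW.
......

Derivation:
Place W at (4,2); scan 8 dirs for brackets.
Dir NW: first cell '.' (not opp) -> no flip
Dir N: opp run (3,2) capped by W -> flip
Dir NE: opp run (3,3), next='.' -> no flip
Dir W: first cell '.' (not opp) -> no flip
Dir E: opp run (4,3) capped by W -> flip
Dir SW: first cell '.' (not opp) -> no flip
Dir S: first cell '.' (not opp) -> no flip
Dir SE: first cell '.' (not opp) -> no flip
All flips: (3,2) (4,3)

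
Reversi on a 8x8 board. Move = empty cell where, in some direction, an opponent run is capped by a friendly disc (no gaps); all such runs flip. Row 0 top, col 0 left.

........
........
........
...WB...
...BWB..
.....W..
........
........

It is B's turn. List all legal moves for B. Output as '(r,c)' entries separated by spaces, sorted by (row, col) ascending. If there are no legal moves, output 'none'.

(2,2): no bracket -> illegal
(2,3): flips 1 -> legal
(2,4): no bracket -> illegal
(3,2): flips 1 -> legal
(3,5): no bracket -> illegal
(4,2): no bracket -> illegal
(4,6): no bracket -> illegal
(5,3): no bracket -> illegal
(5,4): flips 1 -> legal
(5,6): no bracket -> illegal
(6,4): no bracket -> illegal
(6,5): flips 1 -> legal
(6,6): no bracket -> illegal

Answer: (2,3) (3,2) (5,4) (6,5)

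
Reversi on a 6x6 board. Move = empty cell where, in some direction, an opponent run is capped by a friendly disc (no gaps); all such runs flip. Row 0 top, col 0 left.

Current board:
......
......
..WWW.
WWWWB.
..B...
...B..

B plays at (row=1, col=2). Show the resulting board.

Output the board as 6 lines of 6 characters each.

Answer: ......
..B...
..BBW.
WWBWB.
..B...
...B..

Derivation:
Place B at (1,2); scan 8 dirs for brackets.
Dir NW: first cell '.' (not opp) -> no flip
Dir N: first cell '.' (not opp) -> no flip
Dir NE: first cell '.' (not opp) -> no flip
Dir W: first cell '.' (not opp) -> no flip
Dir E: first cell '.' (not opp) -> no flip
Dir SW: first cell '.' (not opp) -> no flip
Dir S: opp run (2,2) (3,2) capped by B -> flip
Dir SE: opp run (2,3) capped by B -> flip
All flips: (2,2) (2,3) (3,2)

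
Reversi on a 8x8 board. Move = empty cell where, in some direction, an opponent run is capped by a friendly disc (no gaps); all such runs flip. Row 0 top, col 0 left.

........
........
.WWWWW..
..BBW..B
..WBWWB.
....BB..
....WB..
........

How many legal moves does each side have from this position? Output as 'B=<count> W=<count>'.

Answer: B=15 W=9

Derivation:
-- B to move --
(1,0): flips 1 -> legal
(1,1): flips 1 -> legal
(1,2): flips 1 -> legal
(1,3): flips 1 -> legal
(1,4): flips 4 -> legal
(1,5): flips 1 -> legal
(1,6): flips 2 -> legal
(2,0): no bracket -> illegal
(2,6): no bracket -> illegal
(3,0): no bracket -> illegal
(3,1): no bracket -> illegal
(3,5): flips 2 -> legal
(3,6): flips 1 -> legal
(4,1): flips 1 -> legal
(5,1): flips 1 -> legal
(5,2): flips 1 -> legal
(5,3): no bracket -> illegal
(5,6): no bracket -> illegal
(6,3): flips 1 -> legal
(7,3): flips 1 -> legal
(7,4): flips 1 -> legal
(7,5): no bracket -> illegal
B mobility = 15
-- W to move --
(2,6): no bracket -> illegal
(2,7): no bracket -> illegal
(3,1): flips 2 -> legal
(3,5): no bracket -> illegal
(3,6): no bracket -> illegal
(4,1): flips 1 -> legal
(4,7): flips 1 -> legal
(5,2): flips 1 -> legal
(5,3): flips 2 -> legal
(5,6): no bracket -> illegal
(5,7): no bracket -> illegal
(6,3): flips 1 -> legal
(6,6): flips 2 -> legal
(7,4): no bracket -> illegal
(7,5): flips 2 -> legal
(7,6): flips 4 -> legal
W mobility = 9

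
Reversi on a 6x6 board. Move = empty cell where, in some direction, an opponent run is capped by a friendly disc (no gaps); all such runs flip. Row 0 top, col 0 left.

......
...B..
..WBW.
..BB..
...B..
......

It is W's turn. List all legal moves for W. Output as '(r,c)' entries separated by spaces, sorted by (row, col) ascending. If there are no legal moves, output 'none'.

(0,2): flips 1 -> legal
(0,3): no bracket -> illegal
(0,4): flips 1 -> legal
(1,2): no bracket -> illegal
(1,4): no bracket -> illegal
(2,1): no bracket -> illegal
(3,1): no bracket -> illegal
(3,4): no bracket -> illegal
(4,1): no bracket -> illegal
(4,2): flips 2 -> legal
(4,4): flips 1 -> legal
(5,2): no bracket -> illegal
(5,3): no bracket -> illegal
(5,4): no bracket -> illegal

Answer: (0,2) (0,4) (4,2) (4,4)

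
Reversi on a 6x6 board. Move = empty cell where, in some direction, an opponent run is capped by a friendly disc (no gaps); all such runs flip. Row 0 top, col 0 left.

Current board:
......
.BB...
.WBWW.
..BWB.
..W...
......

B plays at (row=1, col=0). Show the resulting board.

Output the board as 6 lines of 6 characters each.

Answer: ......
BBB...
.BBWW.
..BWB.
..W...
......

Derivation:
Place B at (1,0); scan 8 dirs for brackets.
Dir NW: edge -> no flip
Dir N: first cell '.' (not opp) -> no flip
Dir NE: first cell '.' (not opp) -> no flip
Dir W: edge -> no flip
Dir E: first cell 'B' (not opp) -> no flip
Dir SW: edge -> no flip
Dir S: first cell '.' (not opp) -> no flip
Dir SE: opp run (2,1) capped by B -> flip
All flips: (2,1)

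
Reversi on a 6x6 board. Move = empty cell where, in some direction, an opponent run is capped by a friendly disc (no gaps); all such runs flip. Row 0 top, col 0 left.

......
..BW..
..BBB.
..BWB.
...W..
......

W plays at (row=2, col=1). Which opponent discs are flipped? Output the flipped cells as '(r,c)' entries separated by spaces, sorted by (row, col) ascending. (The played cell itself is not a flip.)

Dir NW: first cell '.' (not opp) -> no flip
Dir N: first cell '.' (not opp) -> no flip
Dir NE: opp run (1,2), next='.' -> no flip
Dir W: first cell '.' (not opp) -> no flip
Dir E: opp run (2,2) (2,3) (2,4), next='.' -> no flip
Dir SW: first cell '.' (not opp) -> no flip
Dir S: first cell '.' (not opp) -> no flip
Dir SE: opp run (3,2) capped by W -> flip

Answer: (3,2)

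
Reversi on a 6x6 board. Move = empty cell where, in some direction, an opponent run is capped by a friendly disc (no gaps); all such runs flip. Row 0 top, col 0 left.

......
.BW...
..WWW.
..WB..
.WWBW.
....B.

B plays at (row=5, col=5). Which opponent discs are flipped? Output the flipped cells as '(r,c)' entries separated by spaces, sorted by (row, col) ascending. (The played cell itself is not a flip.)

Dir NW: opp run (4,4) capped by B -> flip
Dir N: first cell '.' (not opp) -> no flip
Dir NE: edge -> no flip
Dir W: first cell 'B' (not opp) -> no flip
Dir E: edge -> no flip
Dir SW: edge -> no flip
Dir S: edge -> no flip
Dir SE: edge -> no flip

Answer: (4,4)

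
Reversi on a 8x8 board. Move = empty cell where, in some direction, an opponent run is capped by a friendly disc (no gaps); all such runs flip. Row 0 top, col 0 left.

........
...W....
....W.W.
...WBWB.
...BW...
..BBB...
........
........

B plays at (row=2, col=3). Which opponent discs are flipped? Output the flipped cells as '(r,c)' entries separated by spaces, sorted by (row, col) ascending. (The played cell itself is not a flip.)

Dir NW: first cell '.' (not opp) -> no flip
Dir N: opp run (1,3), next='.' -> no flip
Dir NE: first cell '.' (not opp) -> no flip
Dir W: first cell '.' (not opp) -> no flip
Dir E: opp run (2,4), next='.' -> no flip
Dir SW: first cell '.' (not opp) -> no flip
Dir S: opp run (3,3) capped by B -> flip
Dir SE: first cell 'B' (not opp) -> no flip

Answer: (3,3)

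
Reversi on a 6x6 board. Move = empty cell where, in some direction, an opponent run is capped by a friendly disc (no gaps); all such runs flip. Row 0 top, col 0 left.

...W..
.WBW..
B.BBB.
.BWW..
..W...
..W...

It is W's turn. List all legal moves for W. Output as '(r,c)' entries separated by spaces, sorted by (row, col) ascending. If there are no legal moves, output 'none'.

(0,1): no bracket -> illegal
(0,2): flips 2 -> legal
(1,0): no bracket -> illegal
(1,4): flips 1 -> legal
(1,5): flips 1 -> legal
(2,1): flips 1 -> legal
(2,5): no bracket -> illegal
(3,0): flips 1 -> legal
(3,4): no bracket -> illegal
(3,5): flips 1 -> legal
(4,0): flips 2 -> legal
(4,1): no bracket -> illegal

Answer: (0,2) (1,4) (1,5) (2,1) (3,0) (3,5) (4,0)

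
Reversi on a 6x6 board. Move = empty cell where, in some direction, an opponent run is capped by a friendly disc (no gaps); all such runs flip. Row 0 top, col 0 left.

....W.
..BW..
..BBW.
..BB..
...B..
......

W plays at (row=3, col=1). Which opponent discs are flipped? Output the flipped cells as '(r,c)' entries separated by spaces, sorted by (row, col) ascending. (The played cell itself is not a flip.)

Dir NW: first cell '.' (not opp) -> no flip
Dir N: first cell '.' (not opp) -> no flip
Dir NE: opp run (2,2) capped by W -> flip
Dir W: first cell '.' (not opp) -> no flip
Dir E: opp run (3,2) (3,3), next='.' -> no flip
Dir SW: first cell '.' (not opp) -> no flip
Dir S: first cell '.' (not opp) -> no flip
Dir SE: first cell '.' (not opp) -> no flip

Answer: (2,2)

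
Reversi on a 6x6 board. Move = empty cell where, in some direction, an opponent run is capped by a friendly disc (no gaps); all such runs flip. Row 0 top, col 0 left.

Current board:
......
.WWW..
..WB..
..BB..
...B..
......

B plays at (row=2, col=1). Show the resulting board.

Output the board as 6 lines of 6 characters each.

Answer: ......
.WWW..
.BBB..
..BB..
...B..
......

Derivation:
Place B at (2,1); scan 8 dirs for brackets.
Dir NW: first cell '.' (not opp) -> no flip
Dir N: opp run (1,1), next='.' -> no flip
Dir NE: opp run (1,2), next='.' -> no flip
Dir W: first cell '.' (not opp) -> no flip
Dir E: opp run (2,2) capped by B -> flip
Dir SW: first cell '.' (not opp) -> no flip
Dir S: first cell '.' (not opp) -> no flip
Dir SE: first cell 'B' (not opp) -> no flip
All flips: (2,2)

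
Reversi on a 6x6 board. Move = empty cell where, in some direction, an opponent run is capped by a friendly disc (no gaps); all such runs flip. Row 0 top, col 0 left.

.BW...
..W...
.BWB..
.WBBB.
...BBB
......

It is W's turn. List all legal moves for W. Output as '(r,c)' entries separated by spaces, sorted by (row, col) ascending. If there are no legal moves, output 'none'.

Answer: (0,0) (1,1) (2,0) (2,4) (3,0) (3,5) (4,2) (5,5)

Derivation:
(0,0): flips 1 -> legal
(1,0): no bracket -> illegal
(1,1): flips 1 -> legal
(1,3): no bracket -> illegal
(1,4): no bracket -> illegal
(2,0): flips 1 -> legal
(2,4): flips 1 -> legal
(2,5): no bracket -> illegal
(3,0): flips 1 -> legal
(3,5): flips 3 -> legal
(4,1): no bracket -> illegal
(4,2): flips 1 -> legal
(5,2): no bracket -> illegal
(5,3): no bracket -> illegal
(5,4): no bracket -> illegal
(5,5): flips 2 -> legal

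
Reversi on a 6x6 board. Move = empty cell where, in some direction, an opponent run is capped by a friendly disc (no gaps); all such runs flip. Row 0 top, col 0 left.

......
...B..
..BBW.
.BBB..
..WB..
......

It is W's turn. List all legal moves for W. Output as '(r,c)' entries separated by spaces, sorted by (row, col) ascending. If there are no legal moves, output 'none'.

(0,2): flips 1 -> legal
(0,3): no bracket -> illegal
(0,4): no bracket -> illegal
(1,1): no bracket -> illegal
(1,2): flips 2 -> legal
(1,4): no bracket -> illegal
(2,0): flips 1 -> legal
(2,1): flips 2 -> legal
(3,0): no bracket -> illegal
(3,4): no bracket -> illegal
(4,0): no bracket -> illegal
(4,1): no bracket -> illegal
(4,4): flips 1 -> legal
(5,2): no bracket -> illegal
(5,3): no bracket -> illegal
(5,4): no bracket -> illegal

Answer: (0,2) (1,2) (2,0) (2,1) (4,4)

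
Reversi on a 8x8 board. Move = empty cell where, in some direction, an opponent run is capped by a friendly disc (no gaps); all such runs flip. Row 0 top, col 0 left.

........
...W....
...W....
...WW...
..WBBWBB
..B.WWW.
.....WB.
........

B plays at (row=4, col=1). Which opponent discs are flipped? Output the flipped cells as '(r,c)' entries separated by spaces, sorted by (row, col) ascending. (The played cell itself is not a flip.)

Dir NW: first cell '.' (not opp) -> no flip
Dir N: first cell '.' (not opp) -> no flip
Dir NE: first cell '.' (not opp) -> no flip
Dir W: first cell '.' (not opp) -> no flip
Dir E: opp run (4,2) capped by B -> flip
Dir SW: first cell '.' (not opp) -> no flip
Dir S: first cell '.' (not opp) -> no flip
Dir SE: first cell 'B' (not opp) -> no flip

Answer: (4,2)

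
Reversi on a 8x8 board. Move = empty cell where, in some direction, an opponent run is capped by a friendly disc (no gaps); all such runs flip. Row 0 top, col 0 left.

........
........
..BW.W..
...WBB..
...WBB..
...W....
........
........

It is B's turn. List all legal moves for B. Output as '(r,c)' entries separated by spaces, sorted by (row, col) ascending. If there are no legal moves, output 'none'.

Answer: (1,2) (1,5) (1,6) (2,4) (3,2) (4,2) (5,2) (6,2)

Derivation:
(1,2): flips 1 -> legal
(1,3): no bracket -> illegal
(1,4): no bracket -> illegal
(1,5): flips 1 -> legal
(1,6): flips 1 -> legal
(2,4): flips 1 -> legal
(2,6): no bracket -> illegal
(3,2): flips 1 -> legal
(3,6): no bracket -> illegal
(4,2): flips 1 -> legal
(5,2): flips 1 -> legal
(5,4): no bracket -> illegal
(6,2): flips 1 -> legal
(6,3): no bracket -> illegal
(6,4): no bracket -> illegal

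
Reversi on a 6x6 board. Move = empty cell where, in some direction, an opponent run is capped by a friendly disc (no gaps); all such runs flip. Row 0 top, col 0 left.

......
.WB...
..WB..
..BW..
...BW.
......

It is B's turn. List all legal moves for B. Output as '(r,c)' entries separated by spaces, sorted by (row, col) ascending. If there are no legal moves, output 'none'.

(0,0): no bracket -> illegal
(0,1): no bracket -> illegal
(0,2): no bracket -> illegal
(1,0): flips 1 -> legal
(1,3): no bracket -> illegal
(2,0): no bracket -> illegal
(2,1): flips 1 -> legal
(2,4): no bracket -> illegal
(3,1): no bracket -> illegal
(3,4): flips 1 -> legal
(3,5): no bracket -> illegal
(4,2): no bracket -> illegal
(4,5): flips 1 -> legal
(5,3): no bracket -> illegal
(5,4): no bracket -> illegal
(5,5): no bracket -> illegal

Answer: (1,0) (2,1) (3,4) (4,5)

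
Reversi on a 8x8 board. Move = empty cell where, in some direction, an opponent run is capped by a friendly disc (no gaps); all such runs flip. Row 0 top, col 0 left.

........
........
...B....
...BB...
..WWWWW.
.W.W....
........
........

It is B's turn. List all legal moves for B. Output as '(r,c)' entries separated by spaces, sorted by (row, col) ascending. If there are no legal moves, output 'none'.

Answer: (5,2) (5,4) (5,5) (5,6) (6,0) (6,3)

Derivation:
(3,1): no bracket -> illegal
(3,2): no bracket -> illegal
(3,5): no bracket -> illegal
(3,6): no bracket -> illegal
(3,7): no bracket -> illegal
(4,0): no bracket -> illegal
(4,1): no bracket -> illegal
(4,7): no bracket -> illegal
(5,0): no bracket -> illegal
(5,2): flips 1 -> legal
(5,4): flips 1 -> legal
(5,5): flips 1 -> legal
(5,6): flips 1 -> legal
(5,7): no bracket -> illegal
(6,0): flips 2 -> legal
(6,1): no bracket -> illegal
(6,2): no bracket -> illegal
(6,3): flips 2 -> legal
(6,4): no bracket -> illegal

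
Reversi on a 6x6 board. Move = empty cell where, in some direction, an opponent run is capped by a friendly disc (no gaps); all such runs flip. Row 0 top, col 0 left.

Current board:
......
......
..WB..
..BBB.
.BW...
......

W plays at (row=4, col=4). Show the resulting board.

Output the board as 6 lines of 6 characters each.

Answer: ......
......
..WB..
..BWB.
.BW.W.
......

Derivation:
Place W at (4,4); scan 8 dirs for brackets.
Dir NW: opp run (3,3) capped by W -> flip
Dir N: opp run (3,4), next='.' -> no flip
Dir NE: first cell '.' (not opp) -> no flip
Dir W: first cell '.' (not opp) -> no flip
Dir E: first cell '.' (not opp) -> no flip
Dir SW: first cell '.' (not opp) -> no flip
Dir S: first cell '.' (not opp) -> no flip
Dir SE: first cell '.' (not opp) -> no flip
All flips: (3,3)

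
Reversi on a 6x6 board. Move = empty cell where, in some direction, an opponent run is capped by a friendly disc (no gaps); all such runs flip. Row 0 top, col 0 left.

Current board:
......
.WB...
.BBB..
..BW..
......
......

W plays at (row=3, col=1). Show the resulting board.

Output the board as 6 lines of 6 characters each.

Answer: ......
.WB...
.WBB..
.WWW..
......
......

Derivation:
Place W at (3,1); scan 8 dirs for brackets.
Dir NW: first cell '.' (not opp) -> no flip
Dir N: opp run (2,1) capped by W -> flip
Dir NE: opp run (2,2), next='.' -> no flip
Dir W: first cell '.' (not opp) -> no flip
Dir E: opp run (3,2) capped by W -> flip
Dir SW: first cell '.' (not opp) -> no flip
Dir S: first cell '.' (not opp) -> no flip
Dir SE: first cell '.' (not opp) -> no flip
All flips: (2,1) (3,2)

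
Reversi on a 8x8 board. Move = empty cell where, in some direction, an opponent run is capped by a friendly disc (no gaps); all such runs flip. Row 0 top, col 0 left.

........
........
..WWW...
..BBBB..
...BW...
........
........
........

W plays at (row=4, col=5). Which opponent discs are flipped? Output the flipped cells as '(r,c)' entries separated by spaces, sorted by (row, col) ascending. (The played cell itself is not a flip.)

Dir NW: opp run (3,4) capped by W -> flip
Dir N: opp run (3,5), next='.' -> no flip
Dir NE: first cell '.' (not opp) -> no flip
Dir W: first cell 'W' (not opp) -> no flip
Dir E: first cell '.' (not opp) -> no flip
Dir SW: first cell '.' (not opp) -> no flip
Dir S: first cell '.' (not opp) -> no flip
Dir SE: first cell '.' (not opp) -> no flip

Answer: (3,4)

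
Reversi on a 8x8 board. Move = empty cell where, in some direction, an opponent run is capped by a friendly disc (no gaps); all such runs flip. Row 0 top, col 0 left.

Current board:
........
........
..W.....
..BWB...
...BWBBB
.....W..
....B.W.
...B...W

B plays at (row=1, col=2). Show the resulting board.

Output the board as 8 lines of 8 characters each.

Answer: ........
..B.....
..B.....
..BWB...
...BWBBB
.....W..
....B.W.
...B...W

Derivation:
Place B at (1,2); scan 8 dirs for brackets.
Dir NW: first cell '.' (not opp) -> no flip
Dir N: first cell '.' (not opp) -> no flip
Dir NE: first cell '.' (not opp) -> no flip
Dir W: first cell '.' (not opp) -> no flip
Dir E: first cell '.' (not opp) -> no flip
Dir SW: first cell '.' (not opp) -> no flip
Dir S: opp run (2,2) capped by B -> flip
Dir SE: first cell '.' (not opp) -> no flip
All flips: (2,2)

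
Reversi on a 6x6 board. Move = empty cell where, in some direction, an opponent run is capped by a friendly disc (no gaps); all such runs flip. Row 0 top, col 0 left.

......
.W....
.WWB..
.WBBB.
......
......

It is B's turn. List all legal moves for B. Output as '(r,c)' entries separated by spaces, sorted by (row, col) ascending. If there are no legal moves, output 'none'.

Answer: (0,0) (1,0) (1,2) (2,0) (3,0)

Derivation:
(0,0): flips 2 -> legal
(0,1): no bracket -> illegal
(0,2): no bracket -> illegal
(1,0): flips 1 -> legal
(1,2): flips 1 -> legal
(1,3): no bracket -> illegal
(2,0): flips 2 -> legal
(3,0): flips 1 -> legal
(4,0): no bracket -> illegal
(4,1): no bracket -> illegal
(4,2): no bracket -> illegal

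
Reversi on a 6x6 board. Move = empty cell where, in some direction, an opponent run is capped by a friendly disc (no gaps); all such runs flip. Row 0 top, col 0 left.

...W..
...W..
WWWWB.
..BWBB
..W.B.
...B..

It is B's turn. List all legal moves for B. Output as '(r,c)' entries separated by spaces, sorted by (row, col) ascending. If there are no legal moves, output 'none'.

Answer: (0,2) (1,0) (1,1) (1,2) (1,4) (3,1) (5,1) (5,2)

Derivation:
(0,2): flips 1 -> legal
(0,4): no bracket -> illegal
(1,0): flips 1 -> legal
(1,1): flips 2 -> legal
(1,2): flips 2 -> legal
(1,4): flips 1 -> legal
(3,0): no bracket -> illegal
(3,1): flips 1 -> legal
(4,1): no bracket -> illegal
(4,3): no bracket -> illegal
(5,1): flips 2 -> legal
(5,2): flips 1 -> legal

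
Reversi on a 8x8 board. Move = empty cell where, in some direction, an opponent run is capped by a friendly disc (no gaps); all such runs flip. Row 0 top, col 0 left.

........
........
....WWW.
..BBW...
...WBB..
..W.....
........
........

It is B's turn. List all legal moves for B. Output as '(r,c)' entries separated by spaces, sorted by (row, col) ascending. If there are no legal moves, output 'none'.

Answer: (1,4) (1,5) (2,3) (3,5) (4,2) (5,3) (5,4)

Derivation:
(1,3): no bracket -> illegal
(1,4): flips 2 -> legal
(1,5): flips 1 -> legal
(1,6): no bracket -> illegal
(1,7): no bracket -> illegal
(2,3): flips 1 -> legal
(2,7): no bracket -> illegal
(3,5): flips 1 -> legal
(3,6): no bracket -> illegal
(3,7): no bracket -> illegal
(4,1): no bracket -> illegal
(4,2): flips 1 -> legal
(5,1): no bracket -> illegal
(5,3): flips 1 -> legal
(5,4): flips 1 -> legal
(6,1): no bracket -> illegal
(6,2): no bracket -> illegal
(6,3): no bracket -> illegal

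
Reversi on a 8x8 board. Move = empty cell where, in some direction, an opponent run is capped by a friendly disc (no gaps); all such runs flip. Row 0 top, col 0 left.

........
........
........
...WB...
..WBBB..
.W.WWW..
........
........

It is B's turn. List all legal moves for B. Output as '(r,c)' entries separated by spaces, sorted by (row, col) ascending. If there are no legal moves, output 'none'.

(2,2): flips 1 -> legal
(2,3): flips 1 -> legal
(2,4): no bracket -> illegal
(3,1): no bracket -> illegal
(3,2): flips 1 -> legal
(4,0): no bracket -> illegal
(4,1): flips 1 -> legal
(4,6): no bracket -> illegal
(5,0): no bracket -> illegal
(5,2): no bracket -> illegal
(5,6): no bracket -> illegal
(6,0): no bracket -> illegal
(6,1): no bracket -> illegal
(6,2): flips 1 -> legal
(6,3): flips 2 -> legal
(6,4): flips 1 -> legal
(6,5): flips 2 -> legal
(6,6): flips 1 -> legal

Answer: (2,2) (2,3) (3,2) (4,1) (6,2) (6,3) (6,4) (6,5) (6,6)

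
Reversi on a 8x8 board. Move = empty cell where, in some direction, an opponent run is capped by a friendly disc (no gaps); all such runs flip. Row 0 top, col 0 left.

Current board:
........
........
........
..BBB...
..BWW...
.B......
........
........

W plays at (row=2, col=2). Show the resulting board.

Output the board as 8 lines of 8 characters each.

Answer: ........
........
..W.....
..BWB...
..BWW...
.B......
........
........

Derivation:
Place W at (2,2); scan 8 dirs for brackets.
Dir NW: first cell '.' (not opp) -> no flip
Dir N: first cell '.' (not opp) -> no flip
Dir NE: first cell '.' (not opp) -> no flip
Dir W: first cell '.' (not opp) -> no flip
Dir E: first cell '.' (not opp) -> no flip
Dir SW: first cell '.' (not opp) -> no flip
Dir S: opp run (3,2) (4,2), next='.' -> no flip
Dir SE: opp run (3,3) capped by W -> flip
All flips: (3,3)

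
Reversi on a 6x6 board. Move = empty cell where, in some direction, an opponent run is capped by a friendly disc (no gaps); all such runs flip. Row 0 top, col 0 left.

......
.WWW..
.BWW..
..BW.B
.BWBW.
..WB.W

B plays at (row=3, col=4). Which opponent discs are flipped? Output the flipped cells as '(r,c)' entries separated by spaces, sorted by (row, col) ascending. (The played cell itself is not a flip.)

Answer: (3,3)

Derivation:
Dir NW: opp run (2,3) (1,2), next='.' -> no flip
Dir N: first cell '.' (not opp) -> no flip
Dir NE: first cell '.' (not opp) -> no flip
Dir W: opp run (3,3) capped by B -> flip
Dir E: first cell 'B' (not opp) -> no flip
Dir SW: first cell 'B' (not opp) -> no flip
Dir S: opp run (4,4), next='.' -> no flip
Dir SE: first cell '.' (not opp) -> no flip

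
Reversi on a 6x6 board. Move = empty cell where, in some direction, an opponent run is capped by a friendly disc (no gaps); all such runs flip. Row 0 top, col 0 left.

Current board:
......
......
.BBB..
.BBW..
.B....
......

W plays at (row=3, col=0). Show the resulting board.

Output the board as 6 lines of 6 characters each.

Place W at (3,0); scan 8 dirs for brackets.
Dir NW: edge -> no flip
Dir N: first cell '.' (not opp) -> no flip
Dir NE: opp run (2,1), next='.' -> no flip
Dir W: edge -> no flip
Dir E: opp run (3,1) (3,2) capped by W -> flip
Dir SW: edge -> no flip
Dir S: first cell '.' (not opp) -> no flip
Dir SE: opp run (4,1), next='.' -> no flip
All flips: (3,1) (3,2)

Answer: ......
......
.BBB..
WWWW..
.B....
......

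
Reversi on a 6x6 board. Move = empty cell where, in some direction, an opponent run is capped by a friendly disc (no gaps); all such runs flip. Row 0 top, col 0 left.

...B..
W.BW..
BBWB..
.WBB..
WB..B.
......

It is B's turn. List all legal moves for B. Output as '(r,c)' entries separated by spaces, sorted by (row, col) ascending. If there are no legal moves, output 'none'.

Answer: (0,0) (1,1) (1,4) (3,0) (4,2)

Derivation:
(0,0): flips 1 -> legal
(0,1): no bracket -> illegal
(0,2): no bracket -> illegal
(0,4): no bracket -> illegal
(1,1): flips 1 -> legal
(1,4): flips 1 -> legal
(2,4): no bracket -> illegal
(3,0): flips 1 -> legal
(4,2): flips 1 -> legal
(5,0): no bracket -> illegal
(5,1): no bracket -> illegal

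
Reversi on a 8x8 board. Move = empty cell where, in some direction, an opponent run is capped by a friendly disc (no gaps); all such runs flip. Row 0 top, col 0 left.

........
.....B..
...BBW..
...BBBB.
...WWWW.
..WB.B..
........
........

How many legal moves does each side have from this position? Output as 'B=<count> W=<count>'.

Answer: B=9 W=14

Derivation:
-- B to move --
(1,4): flips 1 -> legal
(1,6): flips 1 -> legal
(2,6): flips 1 -> legal
(3,2): no bracket -> illegal
(3,7): flips 1 -> legal
(4,1): no bracket -> illegal
(4,2): no bracket -> illegal
(4,7): no bracket -> illegal
(5,1): flips 1 -> legal
(5,4): flips 2 -> legal
(5,6): flips 2 -> legal
(5,7): flips 1 -> legal
(6,1): flips 2 -> legal
(6,2): no bracket -> illegal
(6,3): no bracket -> illegal
B mobility = 9
-- W to move --
(0,4): no bracket -> illegal
(0,5): flips 1 -> legal
(0,6): no bracket -> illegal
(1,2): flips 2 -> legal
(1,3): flips 4 -> legal
(1,4): flips 2 -> legal
(1,6): no bracket -> illegal
(2,2): flips 3 -> legal
(2,6): flips 2 -> legal
(2,7): flips 1 -> legal
(3,2): no bracket -> illegal
(3,7): no bracket -> illegal
(4,2): no bracket -> illegal
(4,7): flips 1 -> legal
(5,4): flips 1 -> legal
(5,6): no bracket -> illegal
(6,2): flips 1 -> legal
(6,3): flips 1 -> legal
(6,4): flips 1 -> legal
(6,5): flips 1 -> legal
(6,6): flips 1 -> legal
W mobility = 14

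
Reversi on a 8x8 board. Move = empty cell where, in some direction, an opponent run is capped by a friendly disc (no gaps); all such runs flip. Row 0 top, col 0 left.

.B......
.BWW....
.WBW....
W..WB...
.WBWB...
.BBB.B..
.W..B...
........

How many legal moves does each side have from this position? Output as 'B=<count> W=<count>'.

-- B to move --
(0,2): flips 1 -> legal
(0,3): flips 4 -> legal
(0,4): flips 1 -> legal
(1,0): no bracket -> illegal
(1,4): flips 2 -> legal
(2,0): flips 1 -> legal
(2,4): flips 2 -> legal
(3,1): flips 2 -> legal
(3,2): flips 1 -> legal
(4,0): flips 1 -> legal
(5,0): no bracket -> illegal
(5,4): no bracket -> illegal
(6,0): no bracket -> illegal
(6,2): no bracket -> illegal
(7,0): flips 1 -> legal
(7,1): flips 1 -> legal
(7,2): no bracket -> illegal
B mobility = 11
-- W to move --
(0,0): flips 2 -> legal
(0,2): no bracket -> illegal
(1,0): flips 1 -> legal
(2,0): no bracket -> illegal
(2,4): no bracket -> illegal
(2,5): flips 1 -> legal
(3,1): flips 1 -> legal
(3,2): flips 1 -> legal
(3,5): flips 1 -> legal
(4,0): no bracket -> illegal
(4,5): flips 2 -> legal
(4,6): no bracket -> illegal
(5,0): no bracket -> illegal
(5,4): no bracket -> illegal
(5,6): no bracket -> illegal
(6,0): flips 2 -> legal
(6,2): no bracket -> illegal
(6,3): flips 2 -> legal
(6,5): no bracket -> illegal
(6,6): flips 2 -> legal
(7,3): no bracket -> illegal
(7,4): no bracket -> illegal
(7,5): no bracket -> illegal
W mobility = 10

Answer: B=11 W=10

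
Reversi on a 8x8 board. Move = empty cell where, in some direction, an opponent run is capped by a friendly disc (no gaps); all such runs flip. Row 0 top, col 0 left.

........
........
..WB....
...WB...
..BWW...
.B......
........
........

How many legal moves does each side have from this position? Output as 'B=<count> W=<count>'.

-- B to move --
(1,1): no bracket -> illegal
(1,2): no bracket -> illegal
(1,3): no bracket -> illegal
(2,1): flips 1 -> legal
(2,4): flips 1 -> legal
(3,1): no bracket -> illegal
(3,2): flips 1 -> legal
(3,5): no bracket -> illegal
(4,5): flips 2 -> legal
(5,2): flips 1 -> legal
(5,3): flips 2 -> legal
(5,4): flips 1 -> legal
(5,5): no bracket -> illegal
B mobility = 7
-- W to move --
(1,2): no bracket -> illegal
(1,3): flips 1 -> legal
(1,4): no bracket -> illegal
(2,4): flips 2 -> legal
(2,5): flips 1 -> legal
(3,1): no bracket -> illegal
(3,2): no bracket -> illegal
(3,5): flips 1 -> legal
(4,0): no bracket -> illegal
(4,1): flips 1 -> legal
(4,5): no bracket -> illegal
(5,0): no bracket -> illegal
(5,2): no bracket -> illegal
(5,3): no bracket -> illegal
(6,0): flips 2 -> legal
(6,1): no bracket -> illegal
(6,2): no bracket -> illegal
W mobility = 6

Answer: B=7 W=6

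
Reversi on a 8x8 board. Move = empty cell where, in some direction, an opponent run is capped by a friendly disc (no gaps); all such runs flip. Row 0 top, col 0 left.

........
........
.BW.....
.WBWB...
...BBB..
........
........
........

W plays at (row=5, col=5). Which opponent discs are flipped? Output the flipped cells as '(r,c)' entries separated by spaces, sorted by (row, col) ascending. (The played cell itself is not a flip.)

Answer: (4,4)

Derivation:
Dir NW: opp run (4,4) capped by W -> flip
Dir N: opp run (4,5), next='.' -> no flip
Dir NE: first cell '.' (not opp) -> no flip
Dir W: first cell '.' (not opp) -> no flip
Dir E: first cell '.' (not opp) -> no flip
Dir SW: first cell '.' (not opp) -> no flip
Dir S: first cell '.' (not opp) -> no flip
Dir SE: first cell '.' (not opp) -> no flip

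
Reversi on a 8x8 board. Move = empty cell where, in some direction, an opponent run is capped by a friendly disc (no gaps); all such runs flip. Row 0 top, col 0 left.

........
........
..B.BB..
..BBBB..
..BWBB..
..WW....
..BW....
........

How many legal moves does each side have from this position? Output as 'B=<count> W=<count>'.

Answer: B=4 W=11

Derivation:
-- B to move --
(4,1): no bracket -> illegal
(5,1): no bracket -> illegal
(5,4): flips 1 -> legal
(6,1): flips 2 -> legal
(6,4): flips 2 -> legal
(7,2): no bracket -> illegal
(7,3): flips 3 -> legal
(7,4): no bracket -> illegal
B mobility = 4
-- W to move --
(1,1): no bracket -> illegal
(1,2): flips 3 -> legal
(1,3): no bracket -> illegal
(1,4): no bracket -> illegal
(1,5): no bracket -> illegal
(1,6): flips 2 -> legal
(2,1): flips 1 -> legal
(2,3): flips 1 -> legal
(2,6): flips 2 -> legal
(3,1): flips 1 -> legal
(3,6): no bracket -> illegal
(4,1): flips 1 -> legal
(4,6): flips 2 -> legal
(5,1): no bracket -> illegal
(5,4): no bracket -> illegal
(5,5): no bracket -> illegal
(5,6): no bracket -> illegal
(6,1): flips 1 -> legal
(7,1): flips 1 -> legal
(7,2): flips 1 -> legal
(7,3): no bracket -> illegal
W mobility = 11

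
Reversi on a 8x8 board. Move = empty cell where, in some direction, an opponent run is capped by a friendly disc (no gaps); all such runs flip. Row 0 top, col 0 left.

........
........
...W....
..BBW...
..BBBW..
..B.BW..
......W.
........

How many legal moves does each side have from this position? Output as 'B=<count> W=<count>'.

Answer: B=9 W=7

Derivation:
-- B to move --
(1,2): no bracket -> illegal
(1,3): flips 1 -> legal
(1,4): flips 1 -> legal
(2,2): no bracket -> illegal
(2,4): flips 1 -> legal
(2,5): flips 1 -> legal
(3,5): flips 1 -> legal
(3,6): flips 1 -> legal
(4,6): flips 1 -> legal
(5,6): flips 1 -> legal
(5,7): no bracket -> illegal
(6,4): no bracket -> illegal
(6,5): no bracket -> illegal
(6,7): no bracket -> illegal
(7,5): no bracket -> illegal
(7,6): no bracket -> illegal
(7,7): flips 2 -> legal
B mobility = 9
-- W to move --
(2,1): no bracket -> illegal
(2,2): flips 2 -> legal
(2,4): no bracket -> illegal
(3,1): flips 2 -> legal
(3,5): no bracket -> illegal
(4,1): flips 4 -> legal
(5,1): no bracket -> illegal
(5,3): flips 3 -> legal
(6,1): flips 2 -> legal
(6,2): no bracket -> illegal
(6,3): flips 1 -> legal
(6,4): flips 2 -> legal
(6,5): no bracket -> illegal
W mobility = 7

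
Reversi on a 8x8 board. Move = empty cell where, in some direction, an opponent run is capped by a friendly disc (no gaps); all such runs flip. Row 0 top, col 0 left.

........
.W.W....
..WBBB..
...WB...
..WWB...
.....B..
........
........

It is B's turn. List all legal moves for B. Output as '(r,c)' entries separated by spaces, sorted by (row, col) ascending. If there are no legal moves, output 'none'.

Answer: (0,0) (0,2) (0,3) (2,1) (3,2) (4,1) (5,1) (5,2) (5,3)

Derivation:
(0,0): flips 3 -> legal
(0,1): no bracket -> illegal
(0,2): flips 1 -> legal
(0,3): flips 1 -> legal
(0,4): no bracket -> illegal
(1,0): no bracket -> illegal
(1,2): no bracket -> illegal
(1,4): no bracket -> illegal
(2,0): no bracket -> illegal
(2,1): flips 1 -> legal
(3,1): no bracket -> illegal
(3,2): flips 1 -> legal
(4,1): flips 2 -> legal
(5,1): flips 2 -> legal
(5,2): flips 1 -> legal
(5,3): flips 2 -> legal
(5,4): no bracket -> illegal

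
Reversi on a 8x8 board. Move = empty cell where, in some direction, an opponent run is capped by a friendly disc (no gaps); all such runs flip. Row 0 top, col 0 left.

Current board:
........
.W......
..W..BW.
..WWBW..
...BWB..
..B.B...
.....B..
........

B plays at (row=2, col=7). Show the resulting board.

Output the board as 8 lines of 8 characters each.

Place B at (2,7); scan 8 dirs for brackets.
Dir NW: first cell '.' (not opp) -> no flip
Dir N: first cell '.' (not opp) -> no flip
Dir NE: edge -> no flip
Dir W: opp run (2,6) capped by B -> flip
Dir E: edge -> no flip
Dir SW: first cell '.' (not opp) -> no flip
Dir S: first cell '.' (not opp) -> no flip
Dir SE: edge -> no flip
All flips: (2,6)

Answer: ........
.W......
..W..BBB
..WWBW..
...BWB..
..B.B...
.....B..
........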